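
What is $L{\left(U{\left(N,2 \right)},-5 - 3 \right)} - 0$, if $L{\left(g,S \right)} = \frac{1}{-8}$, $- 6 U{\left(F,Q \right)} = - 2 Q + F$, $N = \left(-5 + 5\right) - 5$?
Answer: $- \frac{1}{8} \approx -0.125$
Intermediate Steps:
$N = -5$ ($N = 0 - 5 = -5$)
$U{\left(F,Q \right)} = - \frac{F}{6} + \frac{Q}{3}$ ($U{\left(F,Q \right)} = - \frac{- 2 Q + F}{6} = - \frac{F - 2 Q}{6} = - \frac{F}{6} + \frac{Q}{3}$)
$L{\left(g,S \right)} = - \frac{1}{8}$
$L{\left(U{\left(N,2 \right)},-5 - 3 \right)} - 0 = - \frac{1}{8} - 0 = - \frac{1}{8} + 0 = - \frac{1}{8}$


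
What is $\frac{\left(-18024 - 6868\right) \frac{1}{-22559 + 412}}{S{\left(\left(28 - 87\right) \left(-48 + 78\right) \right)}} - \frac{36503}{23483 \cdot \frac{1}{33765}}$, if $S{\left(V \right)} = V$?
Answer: $- \frac{24157583764029943}{460269030885} \approx -52486.0$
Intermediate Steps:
$\frac{\left(-18024 - 6868\right) \frac{1}{-22559 + 412}}{S{\left(\left(28 - 87\right) \left(-48 + 78\right) \right)}} - \frac{36503}{23483 \cdot \frac{1}{33765}} = \frac{\left(-18024 - 6868\right) \frac{1}{-22559 + 412}}{\left(28 - 87\right) \left(-48 + 78\right)} - \frac{36503}{23483 \cdot \frac{1}{33765}} = \frac{\left(-24892\right) \frac{1}{-22147}}{\left(-59\right) 30} - \frac{36503}{23483 \cdot \frac{1}{33765}} = \frac{\left(-24892\right) \left(- \frac{1}{22147}\right)}{-1770} - \frac{36503}{\frac{23483}{33765}} = \frac{24892}{22147} \left(- \frac{1}{1770}\right) - \frac{1232523795}{23483} = - \frac{12446}{19600095} - \frac{1232523795}{23483} = - \frac{24157583764029943}{460269030885}$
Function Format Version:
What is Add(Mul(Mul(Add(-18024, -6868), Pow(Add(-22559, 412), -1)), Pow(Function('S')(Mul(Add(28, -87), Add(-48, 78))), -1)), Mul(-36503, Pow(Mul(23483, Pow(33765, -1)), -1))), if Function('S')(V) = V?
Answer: Rational(-24157583764029943, 460269030885) ≈ -52486.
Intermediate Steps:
Add(Mul(Mul(Add(-18024, -6868), Pow(Add(-22559, 412), -1)), Pow(Function('S')(Mul(Add(28, -87), Add(-48, 78))), -1)), Mul(-36503, Pow(Mul(23483, Pow(33765, -1)), -1))) = Add(Mul(Mul(Add(-18024, -6868), Pow(Add(-22559, 412), -1)), Pow(Mul(Add(28, -87), Add(-48, 78)), -1)), Mul(-36503, Pow(Mul(23483, Pow(33765, -1)), -1))) = Add(Mul(Mul(-24892, Pow(-22147, -1)), Pow(Mul(-59, 30), -1)), Mul(-36503, Pow(Mul(23483, Rational(1, 33765)), -1))) = Add(Mul(Mul(-24892, Rational(-1, 22147)), Pow(-1770, -1)), Mul(-36503, Pow(Rational(23483, 33765), -1))) = Add(Mul(Rational(24892, 22147), Rational(-1, 1770)), Mul(-36503, Rational(33765, 23483))) = Add(Rational(-12446, 19600095), Rational(-1232523795, 23483)) = Rational(-24157583764029943, 460269030885)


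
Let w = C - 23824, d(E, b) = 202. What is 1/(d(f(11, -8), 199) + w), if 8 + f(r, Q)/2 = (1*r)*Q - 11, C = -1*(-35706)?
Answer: 1/12084 ≈ 8.2754e-5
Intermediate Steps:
C = 35706
f(r, Q) = -38 + 2*Q*r (f(r, Q) = -16 + 2*((1*r)*Q - 11) = -16 + 2*(r*Q - 11) = -16 + 2*(Q*r - 11) = -16 + 2*(-11 + Q*r) = -16 + (-22 + 2*Q*r) = -38 + 2*Q*r)
w = 11882 (w = 35706 - 23824 = 11882)
1/(d(f(11, -8), 199) + w) = 1/(202 + 11882) = 1/12084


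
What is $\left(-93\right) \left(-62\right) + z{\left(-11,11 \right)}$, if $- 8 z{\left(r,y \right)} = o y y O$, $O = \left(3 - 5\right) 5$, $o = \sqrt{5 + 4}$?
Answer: $\frac{24879}{4} \approx 6219.8$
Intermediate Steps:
$o = 3$ ($o = \sqrt{9} = 3$)
$O = -10$ ($O = \left(-2\right) 5 = -10$)
$z{\left(r,y \right)} = \frac{15 y^{2}}{4}$ ($z{\left(r,y \right)} = - \frac{3 y y \left(-10\right)}{8} = - \frac{3 y^{2} \left(-10\right)}{8} = - \frac{\left(-30\right) y^{2}}{8} = \frac{15 y^{2}}{4}$)
$\left(-93\right) \left(-62\right) + z{\left(-11,11 \right)} = \left(-93\right) \left(-62\right) + \frac{15 \cdot 11^{2}}{4} = 5766 + \frac{15}{4} \cdot 121 = 5766 + \frac{1815}{4} = \frac{24879}{4}$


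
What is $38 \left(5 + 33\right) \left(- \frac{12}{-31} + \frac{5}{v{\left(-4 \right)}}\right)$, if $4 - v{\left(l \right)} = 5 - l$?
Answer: $- \frac{27436}{31} \approx -885.03$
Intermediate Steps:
$v{\left(l \right)} = -1 + l$ ($v{\left(l \right)} = 4 - \left(5 - l\right) = 4 + \left(-5 + l\right) = -1 + l$)
$38 \left(5 + 33\right) \left(- \frac{12}{-31} + \frac{5}{v{\left(-4 \right)}}\right) = 38 \left(5 + 33\right) \left(- \frac{12}{-31} + \frac{5}{-1 - 4}\right) = 38 \cdot 38 \left(\left(-12\right) \left(- \frac{1}{31}\right) + \frac{5}{-5}\right) = 1444 \left(\frac{12}{31} + 5 \left(- \frac{1}{5}\right)\right) = 1444 \left(\frac{12}{31} - 1\right) = 1444 \left(- \frac{19}{31}\right) = - \frac{27436}{31}$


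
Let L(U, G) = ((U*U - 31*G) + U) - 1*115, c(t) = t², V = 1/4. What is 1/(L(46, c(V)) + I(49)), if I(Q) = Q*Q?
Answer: 16/71137 ≈ 0.00022492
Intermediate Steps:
V = ¼ ≈ 0.25000
I(Q) = Q²
L(U, G) = -115 + U + U² - 31*G (L(U, G) = ((U² - 31*G) + U) - 115 = (U + U² - 31*G) - 115 = -115 + U + U² - 31*G)
1/(L(46, c(V)) + I(49)) = 1/((-115 + 46 + 46² - 31*(¼)²) + 49²) = 1/((-115 + 46 + 2116 - 31*1/16) + 2401) = 1/((-115 + 46 + 2116 - 31/16) + 2401) = 1/(32721/16 + 2401) = 1/(71137/16) = 16/71137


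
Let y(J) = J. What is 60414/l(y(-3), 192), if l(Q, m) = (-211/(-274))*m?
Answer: 1379453/3376 ≈ 408.61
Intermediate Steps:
l(Q, m) = 211*m/274 (l(Q, m) = (-211*(-1/274))*m = 211*m/274)
60414/l(y(-3), 192) = 60414/(((211/274)*192)) = 60414/(20256/137) = 60414*(137/20256) = 1379453/3376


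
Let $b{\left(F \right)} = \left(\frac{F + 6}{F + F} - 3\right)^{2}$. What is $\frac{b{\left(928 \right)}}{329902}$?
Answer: $\frac{5368489}{284106323968} \approx 1.8896 \cdot 10^{-5}$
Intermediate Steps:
$b{\left(F \right)} = \left(-3 + \frac{6 + F}{2 F}\right)^{2}$ ($b{\left(F \right)} = \left(\frac{6 + F}{2 F} - 3\right)^{2} = \left(-3 + \frac{6 + F}{2 F}\right)^{2}$)
$\frac{b{\left(928 \right)}}{329902} = \frac{\frac{1}{4} \cdot \frac{1}{861184} \left(-6 + 5 \cdot 928\right)^{2}}{329902} = \frac{1}{4} \cdot \frac{1}{861184} \left(-6 + 4640\right)^{2} \cdot \frac{1}{329902} = \frac{1}{4} \cdot \frac{1}{861184} \cdot 4634^{2} \cdot \frac{1}{329902} = \frac{1}{4} \cdot \frac{1}{861184} \cdot 21473956 \cdot \frac{1}{329902} = \frac{5368489}{861184} \cdot \frac{1}{329902} = \frac{5368489}{284106323968}$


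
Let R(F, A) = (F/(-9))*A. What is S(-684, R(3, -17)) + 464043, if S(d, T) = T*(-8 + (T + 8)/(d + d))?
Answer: 5712738575/12312 ≈ 4.6400e+5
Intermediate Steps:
R(F, A) = -A*F/9 (R(F, A) = (F*(-⅑))*A = (-F/9)*A = -A*F/9)
S(d, T) = T*(-8 + (8 + T)/(2*d)) (S(d, T) = T*(-8 + (8 + T)/((2*d))) = T*(-8 + (8 + T)*(1/(2*d))) = T*(-8 + (8 + T)/(2*d)))
S(-684, R(3, -17)) + 464043 = (½)*(-⅑*(-17)*3)*(8 - ⅑*(-17)*3 - 16*(-684))/(-684) + 464043 = (½)*(17/3)*(-1/684)*(8 + 17/3 + 10944) + 464043 = (½)*(17/3)*(-1/684)*(32873/3) + 464043 = -558841/12312 + 464043 = 5712738575/12312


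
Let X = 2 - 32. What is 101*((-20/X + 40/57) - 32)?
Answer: -58782/19 ≈ -3093.8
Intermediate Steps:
X = -30
101*((-20/X + 40/57) - 32) = 101*((-20/(-30) + 40/57) - 32) = 101*((-20*(-1/30) + 40*(1/57)) - 32) = 101*((2/3 + 40/57) - 32) = 101*(26/19 - 32) = 101*(-582/19) = -58782/19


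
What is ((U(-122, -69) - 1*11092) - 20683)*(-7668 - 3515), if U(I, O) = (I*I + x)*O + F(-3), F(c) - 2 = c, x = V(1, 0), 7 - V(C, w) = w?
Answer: 11845648665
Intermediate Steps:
V(C, w) = 7 - w
x = 7 (x = 7 - 1*0 = 7 + 0 = 7)
F(c) = 2 + c
U(I, O) = -1 + O*(7 + I**2) (U(I, O) = (I*I + 7)*O + (2 - 3) = (I**2 + 7)*O - 1 = (7 + I**2)*O - 1 = O*(7 + I**2) - 1 = -1 + O*(7 + I**2))
((U(-122, -69) - 1*11092) - 20683)*(-7668 - 3515) = (((-1 + 7*(-69) - 69*(-122)**2) - 1*11092) - 20683)*(-7668 - 3515) = (((-1 - 483 - 69*14884) - 11092) - 20683)*(-11183) = (((-1 - 483 - 1026996) - 11092) - 20683)*(-11183) = ((-1027480 - 11092) - 20683)*(-11183) = (-1038572 - 20683)*(-11183) = -1059255*(-11183) = 11845648665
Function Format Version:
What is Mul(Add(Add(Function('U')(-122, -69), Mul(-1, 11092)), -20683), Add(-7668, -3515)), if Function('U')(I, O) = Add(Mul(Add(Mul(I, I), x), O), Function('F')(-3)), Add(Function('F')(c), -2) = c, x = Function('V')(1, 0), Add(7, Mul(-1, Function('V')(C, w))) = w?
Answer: 11845648665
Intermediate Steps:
Function('V')(C, w) = Add(7, Mul(-1, w))
x = 7 (x = Add(7, Mul(-1, 0)) = Add(7, 0) = 7)
Function('F')(c) = Add(2, c)
Function('U')(I, O) = Add(-1, Mul(O, Add(7, Pow(I, 2)))) (Function('U')(I, O) = Add(Mul(Add(Mul(I, I), 7), O), Add(2, -3)) = Add(Mul(Add(Pow(I, 2), 7), O), -1) = Add(Mul(Add(7, Pow(I, 2)), O), -1) = Add(Mul(O, Add(7, Pow(I, 2))), -1) = Add(-1, Mul(O, Add(7, Pow(I, 2)))))
Mul(Add(Add(Function('U')(-122, -69), Mul(-1, 11092)), -20683), Add(-7668, -3515)) = Mul(Add(Add(Add(-1, Mul(7, -69), Mul(-69, Pow(-122, 2))), Mul(-1, 11092)), -20683), Add(-7668, -3515)) = Mul(Add(Add(Add(-1, -483, Mul(-69, 14884)), -11092), -20683), -11183) = Mul(Add(Add(Add(-1, -483, -1026996), -11092), -20683), -11183) = Mul(Add(Add(-1027480, -11092), -20683), -11183) = Mul(Add(-1038572, -20683), -11183) = Mul(-1059255, -11183) = 11845648665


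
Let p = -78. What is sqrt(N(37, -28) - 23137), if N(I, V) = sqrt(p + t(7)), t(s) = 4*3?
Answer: sqrt(-23137 + I*sqrt(66)) ≈ 0.027 + 152.11*I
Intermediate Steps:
t(s) = 12
N(I, V) = I*sqrt(66) (N(I, V) = sqrt(-78 + 12) = sqrt(-66) = I*sqrt(66))
sqrt(N(37, -28) - 23137) = sqrt(I*sqrt(66) - 23137) = sqrt(-23137 + I*sqrt(66))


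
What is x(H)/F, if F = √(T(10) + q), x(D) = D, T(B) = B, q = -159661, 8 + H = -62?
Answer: 70*I*√219/5913 ≈ 0.17519*I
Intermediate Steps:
H = -70 (H = -8 - 62 = -70)
F = 27*I*√219 (F = √(10 - 159661) = √(-159651) = 27*I*√219 ≈ 399.56*I)
x(H)/F = -70*(-I*√219/5913) = -(-70)*I*√219/5913 = 70*I*√219/5913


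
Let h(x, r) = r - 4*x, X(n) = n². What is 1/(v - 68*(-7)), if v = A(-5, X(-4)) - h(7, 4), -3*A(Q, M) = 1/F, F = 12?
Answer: 36/17999 ≈ 0.0020001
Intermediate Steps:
A(Q, M) = -1/36 (A(Q, M) = -⅓/12 = -⅓*1/12 = -1/36)
v = 863/36 (v = -1/36 - (4 - 4*7) = -1/36 - (4 - 28) = -1/36 - 1*(-24) = -1/36 + 24 = 863/36 ≈ 23.972)
1/(v - 68*(-7)) = 1/(863/36 - 68*(-7)) = 1/(863/36 + 476) = 1/(17999/36) = 36/17999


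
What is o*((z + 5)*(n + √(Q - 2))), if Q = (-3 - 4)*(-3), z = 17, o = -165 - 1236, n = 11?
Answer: -339042 - 30822*√19 ≈ -4.7339e+5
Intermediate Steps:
o = -1401
Q = 21 (Q = -7*(-3) = 21)
o*((z + 5)*(n + √(Q - 2))) = -1401*(17 + 5)*(11 + √(21 - 2)) = -30822*(11 + √19) = -1401*(242 + 22*√19) = -339042 - 30822*√19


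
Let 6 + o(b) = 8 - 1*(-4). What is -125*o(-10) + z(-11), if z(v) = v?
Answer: -761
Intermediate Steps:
o(b) = 6 (o(b) = -6 + (8 - 1*(-4)) = -6 + (8 + 4) = -6 + 12 = 6)
-125*o(-10) + z(-11) = -125*6 - 11 = -750 - 11 = -761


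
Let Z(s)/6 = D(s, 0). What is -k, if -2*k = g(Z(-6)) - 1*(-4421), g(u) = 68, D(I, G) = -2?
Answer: 4489/2 ≈ 2244.5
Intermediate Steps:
Z(s) = -12 (Z(s) = 6*(-2) = -12)
k = -4489/2 (k = -(68 - 1*(-4421))/2 = -(68 + 4421)/2 = -½*4489 = -4489/2 ≈ -2244.5)
-k = -1*(-4489/2) = 4489/2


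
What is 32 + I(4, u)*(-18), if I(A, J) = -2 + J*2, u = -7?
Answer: 320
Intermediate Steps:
I(A, J) = -2 + 2*J
32 + I(4, u)*(-18) = 32 + (-2 + 2*(-7))*(-18) = 32 + (-2 - 14)*(-18) = 32 - 16*(-18) = 32 + 288 = 320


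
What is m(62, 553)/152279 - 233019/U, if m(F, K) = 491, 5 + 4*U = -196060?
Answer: 15781318791/3317398015 ≈ 4.7571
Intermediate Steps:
U = -196065/4 (U = -5/4 + (1/4)*(-196060) = -5/4 - 49015 = -196065/4 ≈ -49016.)
m(62, 553)/152279 - 233019/U = 491/152279 - 233019/(-196065/4) = 491*(1/152279) - 233019*(-4/196065) = 491/152279 + 103564/21785 = 15781318791/3317398015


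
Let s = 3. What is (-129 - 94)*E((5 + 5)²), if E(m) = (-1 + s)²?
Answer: -892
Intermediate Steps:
E(m) = 4 (E(m) = (-1 + 3)² = 2² = 4)
(-129 - 94)*E((5 + 5)²) = (-129 - 94)*4 = -223*4 = -892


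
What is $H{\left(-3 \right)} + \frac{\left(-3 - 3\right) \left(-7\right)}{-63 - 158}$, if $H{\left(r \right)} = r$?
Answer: $- \frac{705}{221} \approx -3.19$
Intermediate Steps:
$H{\left(-3 \right)} + \frac{\left(-3 - 3\right) \left(-7\right)}{-63 - 158} = -3 + \frac{\left(-3 - 3\right) \left(-7\right)}{-63 - 158} = -3 + \frac{\left(-6\right) \left(-7\right)}{-63 + \left(-233 + 75\right)} = -3 + \frac{42}{-63 - 158} = -3 + \frac{42}{-221} = -3 + 42 \left(- \frac{1}{221}\right) = -3 - \frac{42}{221} = - \frac{705}{221}$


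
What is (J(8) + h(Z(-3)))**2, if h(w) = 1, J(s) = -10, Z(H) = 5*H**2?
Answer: 81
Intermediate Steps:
(J(8) + h(Z(-3)))**2 = (-10 + 1)**2 = (-9)**2 = 81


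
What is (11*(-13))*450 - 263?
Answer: -64613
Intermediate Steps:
(11*(-13))*450 - 263 = -143*450 - 263 = -64350 - 263 = -64613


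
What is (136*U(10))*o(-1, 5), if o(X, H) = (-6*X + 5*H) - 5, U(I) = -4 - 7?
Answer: -38896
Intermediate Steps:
U(I) = -11
o(X, H) = -5 - 6*X + 5*H
(136*U(10))*o(-1, 5) = (136*(-11))*(-5 - 6*(-1) + 5*5) = -1496*(-5 + 6 + 25) = -1496*26 = -38896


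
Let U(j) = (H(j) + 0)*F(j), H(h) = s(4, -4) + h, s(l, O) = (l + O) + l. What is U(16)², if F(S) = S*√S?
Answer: 1638400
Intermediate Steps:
s(l, O) = O + 2*l (s(l, O) = (O + l) + l = O + 2*l)
F(S) = S^(3/2)
H(h) = 4 + h (H(h) = (-4 + 2*4) + h = (-4 + 8) + h = 4 + h)
U(j) = j^(3/2)*(4 + j) (U(j) = ((4 + j) + 0)*j^(3/2) = (4 + j)*j^(3/2) = j^(3/2)*(4 + j))
U(16)² = (16^(3/2)*(4 + 16))² = (64*20)² = 1280² = 1638400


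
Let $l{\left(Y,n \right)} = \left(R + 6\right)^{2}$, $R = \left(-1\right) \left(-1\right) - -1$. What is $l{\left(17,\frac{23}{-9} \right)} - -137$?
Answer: $201$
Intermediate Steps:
$R = 2$ ($R = 1 + 1 = 2$)
$l{\left(Y,n \right)} = 64$ ($l{\left(Y,n \right)} = \left(2 + 6\right)^{2} = 8^{2} = 64$)
$l{\left(17,\frac{23}{-9} \right)} - -137 = 64 - -137 = 64 + 137 = 201$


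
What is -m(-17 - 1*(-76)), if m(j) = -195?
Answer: 195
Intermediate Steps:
-m(-17 - 1*(-76)) = -1*(-195) = 195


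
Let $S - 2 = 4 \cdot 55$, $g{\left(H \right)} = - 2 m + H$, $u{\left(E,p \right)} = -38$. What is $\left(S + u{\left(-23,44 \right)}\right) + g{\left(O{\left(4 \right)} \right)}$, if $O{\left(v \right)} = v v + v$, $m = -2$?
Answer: $208$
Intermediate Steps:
$O{\left(v \right)} = v + v^{2}$ ($O{\left(v \right)} = v^{2} + v = v + v^{2}$)
$g{\left(H \right)} = 4 + H$ ($g{\left(H \right)} = \left(-2\right) \left(-2\right) + H = 4 + H$)
$S = 222$ ($S = 2 + 4 \cdot 55 = 2 + 220 = 222$)
$\left(S + u{\left(-23,44 \right)}\right) + g{\left(O{\left(4 \right)} \right)} = \left(222 - 38\right) + \left(4 + 4 \left(1 + 4\right)\right) = 184 + \left(4 + 4 \cdot 5\right) = 184 + \left(4 + 20\right) = 184 + 24 = 208$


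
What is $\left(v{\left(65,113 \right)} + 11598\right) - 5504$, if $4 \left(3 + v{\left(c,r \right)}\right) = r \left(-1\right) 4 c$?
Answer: $-1254$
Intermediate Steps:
$v{\left(c,r \right)} = -3 - c r$ ($v{\left(c,r \right)} = -3 + \frac{r \left(-1\right) 4 c}{4} = -3 + \frac{- r 4 c}{4} = -3 + \frac{- 4 r c}{4} = -3 + \frac{\left(-4\right) c r}{4} = -3 - c r$)
$\left(v{\left(65,113 \right)} + 11598\right) - 5504 = \left(\left(-3 - 65 \cdot 113\right) + 11598\right) - 5504 = \left(\left(-3 - 7345\right) + 11598\right) - 5504 = \left(-7348 + 11598\right) - 5504 = 4250 - 5504 = -1254$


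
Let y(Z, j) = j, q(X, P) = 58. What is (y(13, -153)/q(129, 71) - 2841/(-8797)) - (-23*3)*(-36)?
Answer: -1268582547/510226 ≈ -2486.3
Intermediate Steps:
(y(13, -153)/q(129, 71) - 2841/(-8797)) - (-23*3)*(-36) = (-153/58 - 2841/(-8797)) - (-23*3)*(-36) = (-153*1/58 - 2841*(-1/8797)) - (-69)*(-36) = (-153/58 + 2841/8797) - 1*2484 = -1181163/510226 - 2484 = -1268582547/510226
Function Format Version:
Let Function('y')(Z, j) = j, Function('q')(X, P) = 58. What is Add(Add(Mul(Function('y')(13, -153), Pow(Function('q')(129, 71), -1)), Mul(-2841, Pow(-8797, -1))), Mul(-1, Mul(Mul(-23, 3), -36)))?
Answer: Rational(-1268582547, 510226) ≈ -2486.3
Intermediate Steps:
Add(Add(Mul(Function('y')(13, -153), Pow(Function('q')(129, 71), -1)), Mul(-2841, Pow(-8797, -1))), Mul(-1, Mul(Mul(-23, 3), -36))) = Add(Add(Mul(-153, Pow(58, -1)), Mul(-2841, Pow(-8797, -1))), Mul(-1, Mul(Mul(-23, 3), -36))) = Add(Add(Mul(-153, Rational(1, 58)), Mul(-2841, Rational(-1, 8797))), Mul(-1, Mul(-69, -36))) = Add(Add(Rational(-153, 58), Rational(2841, 8797)), Mul(-1, 2484)) = Add(Rational(-1181163, 510226), -2484) = Rational(-1268582547, 510226)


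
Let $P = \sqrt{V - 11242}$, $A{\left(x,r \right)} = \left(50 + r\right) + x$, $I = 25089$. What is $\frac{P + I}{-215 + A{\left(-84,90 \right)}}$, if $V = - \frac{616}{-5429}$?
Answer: $- \frac{8363}{53} - \frac{i \sqrt{331343824658}}{863211} \approx -157.79 - 0.66684 i$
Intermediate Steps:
$V = \frac{616}{5429}$ ($V = \left(-616\right) \left(- \frac{1}{5429}\right) = \frac{616}{5429} \approx 0.11346$)
$A{\left(x,r \right)} = 50 + r + x$
$P = \frac{i \sqrt{331343824658}}{5429}$ ($P = \sqrt{\frac{616}{5429} - 11242} = \sqrt{- \frac{61032202}{5429}} = \frac{i \sqrt{331343824658}}{5429} \approx 106.03 i$)
$\frac{P + I}{-215 + A{\left(-84,90 \right)}} = \frac{\frac{i \sqrt{331343824658}}{5429} + 25089}{-215 + \left(50 + 90 - 84\right)} = \frac{25089 + \frac{i \sqrt{331343824658}}{5429}}{-215 + 56} = \frac{25089 + \frac{i \sqrt{331343824658}}{5429}}{-159} = \left(25089 + \frac{i \sqrt{331343824658}}{5429}\right) \left(- \frac{1}{159}\right) = - \frac{8363}{53} - \frac{i \sqrt{331343824658}}{863211}$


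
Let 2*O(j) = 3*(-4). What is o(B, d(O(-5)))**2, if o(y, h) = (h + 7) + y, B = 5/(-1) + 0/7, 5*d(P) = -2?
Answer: 64/25 ≈ 2.5600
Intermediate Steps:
O(j) = -6 (O(j) = (3*(-4))/2 = (1/2)*(-12) = -6)
d(P) = -2/5 (d(P) = (1/5)*(-2) = -2/5)
B = -5 (B = 5*(-1) + 0*(1/7) = -5 + 0 = -5)
o(y, h) = 7 + h + y (o(y, h) = (7 + h) + y = 7 + h + y)
o(B, d(O(-5)))**2 = (7 - 2/5 - 5)**2 = (8/5)**2 = 64/25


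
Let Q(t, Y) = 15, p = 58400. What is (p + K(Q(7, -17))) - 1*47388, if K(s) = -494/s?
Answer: 164686/15 ≈ 10979.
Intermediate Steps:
(p + K(Q(7, -17))) - 1*47388 = (58400 - 494/15) - 1*47388 = (58400 - 494*1/15) - 47388 = (58400 - 494/15) - 47388 = 875506/15 - 47388 = 164686/15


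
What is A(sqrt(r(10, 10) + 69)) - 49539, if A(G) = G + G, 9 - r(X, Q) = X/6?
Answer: -49539 + 2*sqrt(687)/3 ≈ -49522.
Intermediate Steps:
r(X, Q) = 9 - X/6
A(G) = 2*G
A(sqrt(r(10, 10) + 69)) - 49539 = 2*sqrt((9 - 1/6*10) + 69) - 49539 = 2*sqrt((9 - 5/3) + 69) - 49539 = 2*sqrt(22/3 + 69) - 49539 = 2*sqrt(229/3) - 49539 = 2*(sqrt(687)/3) - 49539 = 2*sqrt(687)/3 - 49539 = -49539 + 2*sqrt(687)/3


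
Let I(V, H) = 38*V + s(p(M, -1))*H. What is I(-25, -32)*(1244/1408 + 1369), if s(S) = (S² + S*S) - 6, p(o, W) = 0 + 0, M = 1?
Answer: -182753421/176 ≈ -1.0384e+6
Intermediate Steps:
p(o, W) = 0
s(S) = -6 + 2*S² (s(S) = (S² + S²) - 6 = 2*S² - 6 = -6 + 2*S²)
I(V, H) = -6*H + 38*V (I(V, H) = 38*V + (-6 + 2*0²)*H = 38*V + (-6 + 2*0)*H = 38*V + (-6 + 0)*H = 38*V - 6*H = -6*H + 38*V)
I(-25, -32)*(1244/1408 + 1369) = (-6*(-32) + 38*(-25))*(1244/1408 + 1369) = (192 - 950)*(1244*(1/1408) + 1369) = -758*(311/352 + 1369) = -758*482199/352 = -182753421/176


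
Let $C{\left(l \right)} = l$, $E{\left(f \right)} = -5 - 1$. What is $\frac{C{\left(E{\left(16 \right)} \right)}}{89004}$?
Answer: $- \frac{1}{14834} \approx -6.7413 \cdot 10^{-5}$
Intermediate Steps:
$E{\left(f \right)} = -6$
$\frac{C{\left(E{\left(16 \right)} \right)}}{89004} = - \frac{6}{89004} = \left(-6\right) \frac{1}{89004} = - \frac{1}{14834}$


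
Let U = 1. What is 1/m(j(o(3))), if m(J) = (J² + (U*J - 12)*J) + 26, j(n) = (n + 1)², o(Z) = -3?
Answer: ⅒ ≈ 0.10000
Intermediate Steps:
j(n) = (1 + n)²
m(J) = 26 + J² + J*(-12 + J) (m(J) = (J² + (1*J - 12)*J) + 26 = (J² + (J - 12)*J) + 26 = (J² + (-12 + J)*J) + 26 = (J² + J*(-12 + J)) + 26 = 26 + J² + J*(-12 + J))
1/m(j(o(3))) = 1/(26 - 12*(1 - 3)² + 2*((1 - 3)²)²) = 1/(26 - 12*(-2)² + 2*((-2)²)²) = 1/(26 - 12*4 + 2*4²) = 1/(26 - 48 + 2*16) = 1/(26 - 48 + 32) = 1/10 = ⅒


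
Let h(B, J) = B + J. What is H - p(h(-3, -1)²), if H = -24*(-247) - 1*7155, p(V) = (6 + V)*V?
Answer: -1579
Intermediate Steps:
p(V) = V*(6 + V)
H = -1227 (H = 5928 - 7155 = -1227)
H - p(h(-3, -1)²) = -1227 - (-3 - 1)²*(6 + (-3 - 1)²) = -1227 - (-4)²*(6 + (-4)²) = -1227 - 16*(6 + 16) = -1227 - 16*22 = -1227 - 1*352 = -1227 - 352 = -1579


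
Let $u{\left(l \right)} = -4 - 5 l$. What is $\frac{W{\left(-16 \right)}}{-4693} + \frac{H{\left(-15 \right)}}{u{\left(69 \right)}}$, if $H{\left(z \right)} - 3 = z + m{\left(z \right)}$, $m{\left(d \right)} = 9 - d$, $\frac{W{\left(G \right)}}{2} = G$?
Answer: $- \frac{45148}{1637857} \approx -0.027565$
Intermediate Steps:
$W{\left(G \right)} = 2 G$
$H{\left(z \right)} = 12$ ($H{\left(z \right)} = 3 + \left(z - \left(-9 + z\right)\right) = 3 + 9 = 12$)
$\frac{W{\left(-16 \right)}}{-4693} + \frac{H{\left(-15 \right)}}{u{\left(69 \right)}} = \frac{2 \left(-16\right)}{-4693} + \frac{12}{-4 - 345} = \left(-32\right) \left(- \frac{1}{4693}\right) + \frac{12}{-4 - 345} = \frac{32}{4693} + \frac{12}{-349} = \frac{32}{4693} + 12 \left(- \frac{1}{349}\right) = \frac{32}{4693} - \frac{12}{349} = - \frac{45148}{1637857}$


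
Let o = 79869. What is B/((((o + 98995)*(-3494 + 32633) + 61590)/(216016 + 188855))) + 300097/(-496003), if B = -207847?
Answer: -14434452799683251/861719186731686 ≈ -16.751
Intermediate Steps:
B/((((o + 98995)*(-3494 + 32633) + 61590)/(216016 + 188855))) + 300097/(-496003) = -207847*(216016 + 188855)/((79869 + 98995)*(-3494 + 32633) + 61590) + 300097/(-496003) = -207847*404871/(178864*29139 + 61590) + 300097*(-1/496003) = -207847*404871/(5211918096 + 61590) - 300097/496003 = -207847/(5211979686*(1/404871)) - 300097/496003 = -207847/1737326562/134957 - 300097/496003 = -207847*134957/1737326562 - 300097/496003 = -28050407579/1737326562 - 300097/496003 = -14434452799683251/861719186731686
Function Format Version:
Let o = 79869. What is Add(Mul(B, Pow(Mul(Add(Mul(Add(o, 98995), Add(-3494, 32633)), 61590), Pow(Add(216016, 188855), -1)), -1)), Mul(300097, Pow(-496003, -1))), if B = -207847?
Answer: Rational(-14434452799683251, 861719186731686) ≈ -16.751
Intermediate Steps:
Add(Mul(B, Pow(Mul(Add(Mul(Add(o, 98995), Add(-3494, 32633)), 61590), Pow(Add(216016, 188855), -1)), -1)), Mul(300097, Pow(-496003, -1))) = Add(Mul(-207847, Pow(Mul(Add(Mul(Add(79869, 98995), Add(-3494, 32633)), 61590), Pow(Add(216016, 188855), -1)), -1)), Mul(300097, Pow(-496003, -1))) = Add(Mul(-207847, Pow(Mul(Add(Mul(178864, 29139), 61590), Pow(404871, -1)), -1)), Mul(300097, Rational(-1, 496003))) = Add(Mul(-207847, Pow(Mul(Add(5211918096, 61590), Rational(1, 404871)), -1)), Rational(-300097, 496003)) = Add(Mul(-207847, Pow(Mul(5211979686, Rational(1, 404871)), -1)), Rational(-300097, 496003)) = Add(Mul(-207847, Pow(Rational(1737326562, 134957), -1)), Rational(-300097, 496003)) = Add(Mul(-207847, Rational(134957, 1737326562)), Rational(-300097, 496003)) = Add(Rational(-28050407579, 1737326562), Rational(-300097, 496003)) = Rational(-14434452799683251, 861719186731686)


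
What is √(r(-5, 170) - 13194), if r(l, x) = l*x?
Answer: 2*I*√3511 ≈ 118.51*I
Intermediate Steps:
√(r(-5, 170) - 13194) = √(-5*170 - 13194) = √(-850 - 13194) = √(-14044) = 2*I*√3511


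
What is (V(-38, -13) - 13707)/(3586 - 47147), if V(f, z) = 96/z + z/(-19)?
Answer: 3387284/10759567 ≈ 0.31482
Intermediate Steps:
V(f, z) = 96/z - z/19 (V(f, z) = 96/z + z*(-1/19) = 96/z - z/19)
(V(-38, -13) - 13707)/(3586 - 47147) = ((96/(-13) - 1/19*(-13)) - 13707)/(3586 - 47147) = ((96*(-1/13) + 13/19) - 13707)/(-43561) = ((-96/13 + 13/19) - 13707)*(-1/43561) = (-1655/247 - 13707)*(-1/43561) = -3387284/247*(-1/43561) = 3387284/10759567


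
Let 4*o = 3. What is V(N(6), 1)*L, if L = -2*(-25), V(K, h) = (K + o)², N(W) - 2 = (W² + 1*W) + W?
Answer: 1030225/8 ≈ 1.2878e+5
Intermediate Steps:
o = ¾ (o = (¼)*3 = ¾ ≈ 0.75000)
N(W) = 2 + W² + 2*W (N(W) = 2 + ((W² + 1*W) + W) = 2 + ((W² + W) + W) = 2 + ((W + W²) + W) = 2 + (W² + 2*W) = 2 + W² + 2*W)
V(K, h) = (¾ + K)² (V(K, h) = (K + ¾)² = (¾ + K)²)
L = 50
V(N(6), 1)*L = ((3 + 4*(2 + 6² + 2*6))²/16)*50 = ((3 + 4*(2 + 36 + 12))²/16)*50 = ((3 + 4*50)²/16)*50 = ((3 + 200)²/16)*50 = ((1/16)*203²)*50 = ((1/16)*41209)*50 = (41209/16)*50 = 1030225/8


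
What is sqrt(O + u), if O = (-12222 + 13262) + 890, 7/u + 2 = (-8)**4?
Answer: sqrt(32348442138)/4094 ≈ 43.932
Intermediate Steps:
u = 7/4094 (u = 7/(-2 + (-8)**4) = 7/(-2 + 4096) = 7/4094 ≈ 0.0017098)
O = 1930 (O = 1040 + 890 = 1930)
sqrt(O + u) = sqrt(1930 + 7/4094) = sqrt(7901427/4094) = sqrt(32348442138)/4094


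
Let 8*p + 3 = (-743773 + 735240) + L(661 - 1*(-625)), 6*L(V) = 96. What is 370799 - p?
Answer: 371864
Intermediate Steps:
L(V) = 16 (L(V) = (⅙)*96 = 16)
p = -1065 (p = -3/8 + ((-743773 + 735240) + 16)/8 = -3/8 + (-8533 + 16)/8 = -3/8 + (⅛)*(-8517) = -3/8 - 8517/8 = -1065)
370799 - p = 370799 - 1*(-1065) = 370799 + 1065 = 371864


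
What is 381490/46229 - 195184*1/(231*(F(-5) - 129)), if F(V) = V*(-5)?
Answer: 206682692/12620517 ≈ 16.377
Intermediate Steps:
F(V) = -5*V
381490/46229 - 195184*1/(231*(F(-5) - 129)) = 381490/46229 - 195184*1/(231*(-5*(-5) - 129)) = 381490*(1/46229) - 195184*1/(231*(25 - 129)) = 381490/46229 - 195184/((-104*231)) = 381490/46229 - 195184/(-24024) = 381490/46229 - 195184*(-1/24024) = 381490/46229 + 2218/273 = 206682692/12620517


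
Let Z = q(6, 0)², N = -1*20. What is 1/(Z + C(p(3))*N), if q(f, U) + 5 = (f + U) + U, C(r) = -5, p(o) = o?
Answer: 1/101 ≈ 0.0099010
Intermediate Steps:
q(f, U) = -5 + f + 2*U (q(f, U) = -5 + ((f + U) + U) = -5 + ((U + f) + U) = -5 + (f + 2*U) = -5 + f + 2*U)
N = -20
Z = 1 (Z = (-5 + 6 + 2*0)² = (-5 + 6 + 0)² = 1² = 1)
1/(Z + C(p(3))*N) = 1/(1 - 5*(-20)) = 1/(1 + 100) = 1/101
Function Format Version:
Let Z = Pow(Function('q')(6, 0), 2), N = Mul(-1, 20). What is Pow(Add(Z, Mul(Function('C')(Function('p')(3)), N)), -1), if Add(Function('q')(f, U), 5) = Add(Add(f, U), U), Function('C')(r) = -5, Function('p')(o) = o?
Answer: Rational(1, 101) ≈ 0.0099010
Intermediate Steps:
Function('q')(f, U) = Add(-5, f, Mul(2, U)) (Function('q')(f, U) = Add(-5, Add(Add(f, U), U)) = Add(-5, Add(Add(U, f), U)) = Add(-5, Add(f, Mul(2, U))) = Add(-5, f, Mul(2, U)))
N = -20
Z = 1 (Z = Pow(Add(-5, 6, Mul(2, 0)), 2) = Pow(Add(-5, 6, 0), 2) = Pow(1, 2) = 1)
Pow(Add(Z, Mul(Function('C')(Function('p')(3)), N)), -1) = Pow(Add(1, Mul(-5, -20)), -1) = Pow(Add(1, 100), -1) = Pow(101, -1) = Rational(1, 101)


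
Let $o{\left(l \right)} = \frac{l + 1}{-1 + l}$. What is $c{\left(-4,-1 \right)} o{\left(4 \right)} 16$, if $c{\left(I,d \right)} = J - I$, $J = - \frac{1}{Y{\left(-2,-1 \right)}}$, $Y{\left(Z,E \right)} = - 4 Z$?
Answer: $\frac{310}{3} \approx 103.33$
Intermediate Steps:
$J = - \frac{1}{8}$ ($J = - \frac{1}{\left(-4\right) \left(-2\right)} = - \frac{1}{8} \approx -0.125$)
$o{\left(l \right)} = \frac{1 + l}{-1 + l}$
$c{\left(I,d \right)} = - \frac{1}{8} - I$
$c{\left(-4,-1 \right)} o{\left(4 \right)} 16 = \left(- \frac{1}{8} - -4\right) \frac{1 + 4}{-1 + 4} \cdot 16 = \left(- \frac{1}{8} + 4\right) \frac{1}{3} \cdot 5 \cdot 16 = \frac{31 \cdot \frac{1}{3} \cdot 5}{8} \cdot 16 = \frac{31}{8} \cdot \frac{5}{3} \cdot 16 = \frac{155}{24} \cdot 16 = \frac{310}{3}$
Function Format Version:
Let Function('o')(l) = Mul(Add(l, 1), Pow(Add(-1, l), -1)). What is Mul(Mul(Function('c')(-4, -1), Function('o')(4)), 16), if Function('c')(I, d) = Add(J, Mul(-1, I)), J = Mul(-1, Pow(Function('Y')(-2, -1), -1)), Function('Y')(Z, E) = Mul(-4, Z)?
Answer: Rational(310, 3) ≈ 103.33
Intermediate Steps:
J = Rational(-1, 8) (J = Mul(-1, Pow(Mul(-4, -2), -1)) = Mul(-1, Pow(8, -1)) = Mul(-1, Rational(1, 8)) = Rational(-1, 8) ≈ -0.12500)
Function('o')(l) = Mul(Pow(Add(-1, l), -1), Add(1, l)) (Function('o')(l) = Mul(Add(1, l), Pow(Add(-1, l), -1)) = Mul(Pow(Add(-1, l), -1), Add(1, l)))
Function('c')(I, d) = Add(Rational(-1, 8), Mul(-1, I))
Mul(Mul(Function('c')(-4, -1), Function('o')(4)), 16) = Mul(Mul(Add(Rational(-1, 8), Mul(-1, -4)), Mul(Pow(Add(-1, 4), -1), Add(1, 4))), 16) = Mul(Mul(Add(Rational(-1, 8), 4), Mul(Pow(3, -1), 5)), 16) = Mul(Mul(Rational(31, 8), Mul(Rational(1, 3), 5)), 16) = Mul(Mul(Rational(31, 8), Rational(5, 3)), 16) = Mul(Rational(155, 24), 16) = Rational(310, 3)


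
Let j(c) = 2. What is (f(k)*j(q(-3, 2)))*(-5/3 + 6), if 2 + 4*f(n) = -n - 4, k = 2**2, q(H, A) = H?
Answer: -65/3 ≈ -21.667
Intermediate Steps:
k = 4
f(n) = -3/2 - n/4 (f(n) = -1/2 + (-n - 4)/4 = -1/2 + (-4 - n)/4 = -1/2 + (-1 - n/4) = -3/2 - n/4)
(f(k)*j(q(-3, 2)))*(-5/3 + 6) = ((-3/2 - 1/4*4)*2)*(-5/3 + 6) = ((-3/2 - 1)*2)*(-5*1/3 + 6) = (-5/2*2)*(-5/3 + 6) = -5*13/3 = -65/3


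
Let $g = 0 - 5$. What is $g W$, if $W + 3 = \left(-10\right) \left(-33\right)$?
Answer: $-1635$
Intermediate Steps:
$g = -5$
$W = 327$ ($W = -3 - -330 = -3 + 330 = 327$)
$g W = \left(-5\right) 327 = -1635$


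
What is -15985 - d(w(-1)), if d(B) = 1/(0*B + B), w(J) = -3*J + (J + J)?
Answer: -15986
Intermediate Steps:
w(J) = -J (w(J) = -3*J + 2*J = -J)
d(B) = 1/B (d(B) = 1/(0 + B) = 1/B)
-15985 - d(w(-1)) = -15985 - 1/((-1*(-1))) = -15985 - 1/1 = -15985 - 1*1 = -15985 - 1 = -15986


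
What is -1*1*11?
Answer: -11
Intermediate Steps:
-1*1*11 = -1*11 = -11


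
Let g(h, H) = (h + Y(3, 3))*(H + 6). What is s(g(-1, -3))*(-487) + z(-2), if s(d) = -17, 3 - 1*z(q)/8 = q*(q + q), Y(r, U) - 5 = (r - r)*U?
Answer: 8239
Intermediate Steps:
Y(r, U) = 5 (Y(r, U) = 5 + (r - r)*U = 5 + 0*U = 5 + 0 = 5)
z(q) = 24 - 16*q² (z(q) = 24 - 8*q*(q + q) = 24 - 8*q*2*q = 24 - 16*q²)
g(h, H) = (5 + h)*(6 + H) (g(h, H) = (h + 5)*(H + 6) = (5 + h)*(6 + H))
s(g(-1, -3))*(-487) + z(-2) = -17*(-487) + (24 - 16*(-2)²) = 8279 + (24 - 16*4) = 8279 + (24 - 64) = 8279 - 40 = 8239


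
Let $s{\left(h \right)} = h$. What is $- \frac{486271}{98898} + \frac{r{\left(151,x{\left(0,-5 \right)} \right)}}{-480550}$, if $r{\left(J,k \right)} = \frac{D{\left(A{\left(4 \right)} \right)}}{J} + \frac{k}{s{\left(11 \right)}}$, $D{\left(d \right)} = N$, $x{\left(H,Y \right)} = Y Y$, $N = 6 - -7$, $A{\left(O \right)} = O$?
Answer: $- \frac{194069381617207}{39469872853950} \approx -4.9169$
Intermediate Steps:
$N = 13$ ($N = 6 + 7 = 13$)
$x{\left(H,Y \right)} = Y^{2}$
$D{\left(d \right)} = 13$
$r{\left(J,k \right)} = \frac{13}{J} + \frac{k}{11}$
$- \frac{486271}{98898} + \frac{r{\left(151,x{\left(0,-5 \right)} \right)}}{-480550} = - \frac{486271}{98898} + \frac{\frac{13}{151} + \frac{\left(-5\right)^{2}}{11}}{-480550} = \left(-486271\right) \frac{1}{98898} + \left(13 \cdot \frac{1}{151} + \frac{1}{11} \cdot 25\right) \left(- \frac{1}{480550}\right) = - \frac{486271}{98898} + \left(\frac{13}{151} + \frac{25}{11}\right) \left(- \frac{1}{480550}\right) = - \frac{486271}{98898} + \frac{3918}{1661} \left(- \frac{1}{480550}\right) = - \frac{486271}{98898} - \frac{1959}{399096775} = - \frac{194069381617207}{39469872853950}$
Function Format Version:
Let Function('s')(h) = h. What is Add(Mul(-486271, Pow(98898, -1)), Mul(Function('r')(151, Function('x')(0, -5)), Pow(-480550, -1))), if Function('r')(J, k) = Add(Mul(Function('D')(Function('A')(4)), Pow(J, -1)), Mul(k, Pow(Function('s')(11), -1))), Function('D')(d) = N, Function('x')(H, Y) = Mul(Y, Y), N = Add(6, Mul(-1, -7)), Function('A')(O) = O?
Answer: Rational(-194069381617207, 39469872853950) ≈ -4.9169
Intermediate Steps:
N = 13 (N = Add(6, 7) = 13)
Function('x')(H, Y) = Pow(Y, 2)
Function('D')(d) = 13
Function('r')(J, k) = Add(Mul(13, Pow(J, -1)), Mul(Rational(1, 11), k)) (Function('r')(J, k) = Add(Mul(13, Pow(J, -1)), Mul(k, Pow(11, -1))) = Add(Mul(13, Pow(J, -1)), Mul(k, Rational(1, 11))) = Add(Mul(13, Pow(J, -1)), Mul(Rational(1, 11), k)))
Add(Mul(-486271, Pow(98898, -1)), Mul(Function('r')(151, Function('x')(0, -5)), Pow(-480550, -1))) = Add(Mul(-486271, Pow(98898, -1)), Mul(Add(Mul(13, Pow(151, -1)), Mul(Rational(1, 11), Pow(-5, 2))), Pow(-480550, -1))) = Add(Mul(-486271, Rational(1, 98898)), Mul(Add(Mul(13, Rational(1, 151)), Mul(Rational(1, 11), 25)), Rational(-1, 480550))) = Add(Rational(-486271, 98898), Mul(Add(Rational(13, 151), Rational(25, 11)), Rational(-1, 480550))) = Add(Rational(-486271, 98898), Mul(Rational(3918, 1661), Rational(-1, 480550))) = Add(Rational(-486271, 98898), Rational(-1959, 399096775)) = Rational(-194069381617207, 39469872853950)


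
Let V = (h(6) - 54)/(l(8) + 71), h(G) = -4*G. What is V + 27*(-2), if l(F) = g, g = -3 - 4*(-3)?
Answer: -2199/40 ≈ -54.975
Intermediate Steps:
g = 9 (g = -3 + 12 = 9)
l(F) = 9
V = -39/40 (V = (-4*6 - 54)/(9 + 71) = (-24 - 54)/80 = -78*1/80 = -39/40 ≈ -0.97500)
V + 27*(-2) = -39/40 + 27*(-2) = -39/40 - 54 = -2199/40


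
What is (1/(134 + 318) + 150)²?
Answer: 4596975601/204304 ≈ 22501.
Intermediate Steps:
(1/(134 + 318) + 150)² = (1/452 + 150)² = (67801/452)² = 4596975601/204304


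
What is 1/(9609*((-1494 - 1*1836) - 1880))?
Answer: -1/50062890 ≈ -1.9975e-8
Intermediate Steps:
1/(9609*((-1494 - 1*1836) - 1880)) = 1/(9609*((-1494 - 1836) - 1880)) = 1/(9609*(-3330 - 1880)) = (1/9609)/(-5210) = (1/9609)*(-1/5210) = -1/50062890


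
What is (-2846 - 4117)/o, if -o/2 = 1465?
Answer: 6963/2930 ≈ 2.3764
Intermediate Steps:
o = -2930 (o = -2*1465 = -2930)
(-2846 - 4117)/o = (-2846 - 4117)/(-2930) = -6963*(-1/2930) = 6963/2930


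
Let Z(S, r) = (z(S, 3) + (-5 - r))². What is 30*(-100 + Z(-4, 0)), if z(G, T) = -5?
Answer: 0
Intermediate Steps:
Z(S, r) = (-10 - r)² (Z(S, r) = (-5 + (-5 - r))² = (-10 - r)²)
30*(-100 + Z(-4, 0)) = 30*(-100 + (10 + 0)²) = 30*(-100 + 10²) = 30*(-100 + 100) = 30*0 = 0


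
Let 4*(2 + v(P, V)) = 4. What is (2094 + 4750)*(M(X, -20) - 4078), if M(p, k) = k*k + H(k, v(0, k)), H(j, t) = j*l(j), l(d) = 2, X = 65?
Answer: -25445992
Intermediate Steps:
v(P, V) = -1 (v(P, V) = -2 + (¼)*4 = -2 + 1 = -1)
H(j, t) = 2*j (H(j, t) = j*2 = 2*j)
M(p, k) = k² + 2*k (M(p, k) = k*k + 2*k = k² + 2*k)
(2094 + 4750)*(M(X, -20) - 4078) = (2094 + 4750)*(-20*(2 - 20) - 4078) = 6844*(-20*(-18) - 4078) = 6844*(360 - 4078) = 6844*(-3718) = -25445992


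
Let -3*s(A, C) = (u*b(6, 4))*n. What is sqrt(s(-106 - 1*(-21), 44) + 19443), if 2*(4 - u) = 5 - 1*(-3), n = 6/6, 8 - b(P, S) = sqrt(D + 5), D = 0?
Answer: sqrt(19443) ≈ 139.44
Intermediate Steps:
b(P, S) = 8 - sqrt(5) (b(P, S) = 8 - sqrt(0 + 5) = 8 - sqrt(5))
n = 1 (n = 6*(1/6) = 1)
u = 0 (u = 4 - (5 - 1*(-3))/2 = 4 - (5 + 3)/2 = 4 - 1/2*8 = 4 - 4 = 0)
s(A, C) = 0 (s(A, C) = -0*(8 - sqrt(5))/3 = -0 = -1/3*0 = 0)
sqrt(s(-106 - 1*(-21), 44) + 19443) = sqrt(0 + 19443) = sqrt(19443)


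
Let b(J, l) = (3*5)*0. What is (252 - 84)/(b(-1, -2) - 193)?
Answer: -168/193 ≈ -0.87047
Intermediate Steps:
b(J, l) = 0 (b(J, l) = 15*0 = 0)
(252 - 84)/(b(-1, -2) - 193) = (252 - 84)/(0 - 193) = 168/(-193) = 168*(-1/193) = -168/193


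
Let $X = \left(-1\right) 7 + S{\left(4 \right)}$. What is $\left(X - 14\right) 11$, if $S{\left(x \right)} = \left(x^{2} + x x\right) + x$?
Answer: $165$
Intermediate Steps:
$S{\left(x \right)} = x + 2 x^{2}$ ($S{\left(x \right)} = \left(x^{2} + x^{2}\right) + x = 2 x^{2} + x = x + 2 x^{2}$)
$X = 29$ ($X = \left(-1\right) 7 + 4 \left(1 + 2 \cdot 4\right) = -7 + 4 \left(1 + 8\right) = -7 + 4 \cdot 9 = -7 + 36 = 29$)
$\left(X - 14\right) 11 = \left(29 - 14\right) 11 = 15 \cdot 11 = 165$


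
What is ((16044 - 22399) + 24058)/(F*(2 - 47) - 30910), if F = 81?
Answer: -17703/34555 ≈ -0.51231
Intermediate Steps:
((16044 - 22399) + 24058)/(F*(2 - 47) - 30910) = ((16044 - 22399) + 24058)/(81*(2 - 47) - 30910) = (-6355 + 24058)/(81*(-45) - 30910) = 17703/(-3645 - 30910) = 17703/(-34555) = 17703*(-1/34555) = -17703/34555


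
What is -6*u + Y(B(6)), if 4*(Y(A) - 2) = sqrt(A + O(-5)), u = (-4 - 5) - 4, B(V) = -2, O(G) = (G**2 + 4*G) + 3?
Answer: 80 + sqrt(6)/4 ≈ 80.612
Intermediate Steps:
O(G) = 3 + G**2 + 4*G
u = -13 (u = -9 - 4 = -13)
Y(A) = 2 + sqrt(8 + A)/4 (Y(A) = 2 + sqrt(A + (3 + (-5)**2 + 4*(-5)))/4 = 2 + sqrt(A + (3 + 25 - 20))/4 = 2 + sqrt(A + 8)/4 = 2 + sqrt(8 + A)/4)
-6*u + Y(B(6)) = -6*(-13) + (2 + sqrt(8 - 2)/4) = 78 + (2 + sqrt(6)/4) = 80 + sqrt(6)/4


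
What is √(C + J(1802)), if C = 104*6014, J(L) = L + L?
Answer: 2*√157265 ≈ 793.13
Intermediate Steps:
J(L) = 2*L
C = 625456
√(C + J(1802)) = √(625456 + 2*1802) = √(625456 + 3604) = √629060 = 2*√157265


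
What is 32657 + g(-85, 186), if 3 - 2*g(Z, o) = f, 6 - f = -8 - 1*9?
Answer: 32647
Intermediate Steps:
f = 23 (f = 6 - (-8 - 1*9) = 6 - (-8 - 9) = 6 - 1*(-17) = 6 + 17 = 23)
g(Z, o) = -10 (g(Z, o) = 3/2 - ½*23 = 3/2 - 23/2 = -10)
32657 + g(-85, 186) = 32657 - 10 = 32647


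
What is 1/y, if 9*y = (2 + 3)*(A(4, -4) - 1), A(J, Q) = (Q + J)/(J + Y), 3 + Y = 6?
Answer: -9/5 ≈ -1.8000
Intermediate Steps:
Y = 3 (Y = -3 + 6 = 3)
A(J, Q) = (J + Q)/(3 + J) (A(J, Q) = (Q + J)/(J + 3) = (J + Q)/(3 + J))
y = -5/9 (y = ((2 + 3)*((4 - 4)/(3 + 4) - 1))/9 = (5*(0/7 - 1))/9 = (5*((1/7)*0 - 1))/9 = (5*(0 - 1))/9 = (5*(-1))/9 = (1/9)*(-5) = -5/9 ≈ -0.55556)
1/y = 1/(-5/9) = -9/5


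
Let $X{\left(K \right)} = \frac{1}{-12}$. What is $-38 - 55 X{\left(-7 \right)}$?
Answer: $- \frac{401}{12} \approx -33.417$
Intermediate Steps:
$X{\left(K \right)} = - \frac{1}{12}$
$-38 - 55 X{\left(-7 \right)} = -38 - - \frac{55}{12} = -38 + \frac{55}{12} = - \frac{401}{12}$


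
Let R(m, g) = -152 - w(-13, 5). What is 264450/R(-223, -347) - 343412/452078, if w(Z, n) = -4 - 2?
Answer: -29900541313/16500847 ≈ -1812.1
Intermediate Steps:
w(Z, n) = -6
R(m, g) = -146 (R(m, g) = -152 - 1*(-6) = -152 + 6 = -146)
264450/R(-223, -347) - 343412/452078 = 264450/(-146) - 343412/452078 = 264450*(-1/146) - 343412*1/452078 = -132225/73 - 171706/226039 = -29900541313/16500847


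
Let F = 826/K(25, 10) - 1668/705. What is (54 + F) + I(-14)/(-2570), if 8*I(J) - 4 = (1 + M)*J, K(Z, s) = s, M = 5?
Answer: 1621460/12079 ≈ 134.24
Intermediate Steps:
I(J) = ½ + 3*J/4 (I(J) = ½ + ((1 + 5)*J)/8 = ½ + (6*J)/8 = ½ + 3*J/4)
F = 3771/47 (F = 826/10 - 1668/705 = 826*(⅒) - 1668*1/705 = 413/5 - 556/235 = 3771/47 ≈ 80.234)
(54 + F) + I(-14)/(-2570) = (54 + 3771/47) + (½ + (¾)*(-14))/(-2570) = 6309/47 + (½ - 21/2)*(-1/2570) = 6309/47 - 10*(-1/2570) = 6309/47 + 1/257 = 1621460/12079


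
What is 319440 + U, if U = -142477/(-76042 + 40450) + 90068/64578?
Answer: 122372087533567/383076696 ≈ 3.1945e+5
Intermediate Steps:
U = 2067763327/383076696 (U = -142477/(-35592) + 90068*(1/64578) = -142477*(-1/35592) + 45034/32289 = 142477/35592 + 45034/32289 = 2067763327/383076696 ≈ 5.3978)
319440 + U = 319440 + 2067763327/383076696 = 122372087533567/383076696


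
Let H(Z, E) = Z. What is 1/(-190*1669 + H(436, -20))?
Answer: -1/316674 ≈ -3.1578e-6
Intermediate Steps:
1/(-190*1669 + H(436, -20)) = 1/(-190*1669 + 436) = 1/(-317110 + 436) = 1/(-316674) = -1/316674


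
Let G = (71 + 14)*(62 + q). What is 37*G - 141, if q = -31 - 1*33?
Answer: -6431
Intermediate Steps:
q = -64 (q = -31 - 33 = -64)
G = -170 (G = (71 + 14)*(62 - 64) = 85*(-2) = -170)
37*G - 141 = 37*(-170) - 141 = -6290 - 141 = -6431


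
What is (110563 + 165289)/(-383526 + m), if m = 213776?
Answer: -137926/84875 ≈ -1.6250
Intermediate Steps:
(110563 + 165289)/(-383526 + m) = (110563 + 165289)/(-383526 + 213776) = 275852/(-169750) = 275852*(-1/169750) = -137926/84875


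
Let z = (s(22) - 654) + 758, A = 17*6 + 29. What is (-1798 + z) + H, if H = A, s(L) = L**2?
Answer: -1079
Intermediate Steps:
A = 131 (A = 102 + 29 = 131)
z = 588 (z = (22**2 - 654) + 758 = (484 - 654) + 758 = -170 + 758 = 588)
H = 131
(-1798 + z) + H = (-1798 + 588) + 131 = -1210 + 131 = -1079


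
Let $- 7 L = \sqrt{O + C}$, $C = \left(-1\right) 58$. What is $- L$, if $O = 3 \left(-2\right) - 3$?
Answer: $\frac{i \sqrt{67}}{7} \approx 1.1693 i$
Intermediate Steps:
$C = -58$
$O = -9$ ($O = -6 - 3 = -9$)
$L = - \frac{i \sqrt{67}}{7}$ ($L = - \frac{\sqrt{-9 - 58}}{7} = - \frac{\sqrt{-67}}{7} = - \frac{i \sqrt{67}}{7} \approx - 1.1693 i$)
$- L = - \frac{\left(-1\right) i \sqrt{67}}{7} = \frac{i \sqrt{67}}{7}$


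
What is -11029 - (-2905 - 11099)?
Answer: 2975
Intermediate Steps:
-11029 - (-2905 - 11099) = -11029 - 1*(-14004) = -11029 + 14004 = 2975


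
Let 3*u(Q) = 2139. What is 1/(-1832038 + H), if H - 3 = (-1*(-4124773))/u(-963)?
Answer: -713/1302116182 ≈ -5.4757e-7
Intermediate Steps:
u(Q) = 713 (u(Q) = (⅓)*2139 = 713)
H = 4126912/713 (H = 3 - 1*(-4124773)/713 = 3 + 4124773*(1/713) = 3 + 4124773/713 = 4126912/713 ≈ 5788.1)
1/(-1832038 + H) = 1/(-1832038 + 4126912/713) = 1/(-1302116182/713) = -713/1302116182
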